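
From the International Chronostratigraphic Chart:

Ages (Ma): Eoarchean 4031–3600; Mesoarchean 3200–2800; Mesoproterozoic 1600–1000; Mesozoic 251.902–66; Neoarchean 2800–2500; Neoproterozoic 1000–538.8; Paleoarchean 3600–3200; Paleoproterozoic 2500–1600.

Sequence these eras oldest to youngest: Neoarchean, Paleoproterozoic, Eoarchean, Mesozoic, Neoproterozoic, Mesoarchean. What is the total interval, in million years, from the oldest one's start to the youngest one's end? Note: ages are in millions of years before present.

Start ages (Ma): Eoarchean 4031, Mesoarchean 3200, Neoarchean 2800, Paleoproterozoic 2500, Neoproterozoic 1000, Mesozoic 251.902.
Ordered oldest to youngest: Eoarchean, Mesoarchean, Neoarchean, Paleoproterozoic, Neoproterozoic, Mesozoic.
Span = 4031 − 66 = 3965 Myr.

Eoarchean → Mesoarchean → Neoarchean → Paleoproterozoic → Neoproterozoic → Mesozoic; total span 3965 Myr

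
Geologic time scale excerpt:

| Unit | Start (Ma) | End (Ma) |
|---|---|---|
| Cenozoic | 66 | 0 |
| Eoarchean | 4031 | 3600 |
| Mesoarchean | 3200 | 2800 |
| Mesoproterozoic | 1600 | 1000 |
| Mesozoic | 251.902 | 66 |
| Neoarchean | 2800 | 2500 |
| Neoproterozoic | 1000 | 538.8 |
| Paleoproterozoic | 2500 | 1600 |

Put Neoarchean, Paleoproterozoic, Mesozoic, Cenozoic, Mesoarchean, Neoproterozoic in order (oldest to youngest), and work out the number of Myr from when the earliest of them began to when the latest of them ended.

Mesoarchean, Neoarchean, Paleoproterozoic, Neoproterozoic, Mesozoic, Cenozoic; total span 3200 Myr

From the excerpt: Neoarchean 2800–2500; Paleoproterozoic 2500–1600; Mesozoic 251.902–66; Cenozoic 66–0; Mesoarchean 3200–2800; Neoproterozoic 1000–538.8 (Ma).
Larger Ma is earlier, so the oldest is Mesoarchean and the youngest is Cenozoic; oldest to youngest: Mesoarchean, Neoarchean, Paleoproterozoic, Neoproterozoic, Mesozoic, Cenozoic.
Oldest start 3200 minus youngest end 0 gives 3200 Myr overall.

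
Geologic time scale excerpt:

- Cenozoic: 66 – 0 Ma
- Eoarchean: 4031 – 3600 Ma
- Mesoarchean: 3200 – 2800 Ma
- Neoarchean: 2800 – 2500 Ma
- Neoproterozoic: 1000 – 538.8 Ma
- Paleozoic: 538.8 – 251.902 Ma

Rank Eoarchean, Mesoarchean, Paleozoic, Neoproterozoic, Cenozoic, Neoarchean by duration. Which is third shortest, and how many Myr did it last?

Durations: Eoarchean 431; Mesoarchean 400; Paleozoic 286.898; Neoproterozoic 461.2; Cenozoic 66; Neoarchean 300 Myr.
Sorted shortest-first: Cenozoic (66), Paleozoic (286.898), Neoarchean (300), Mesoarchean (400), Eoarchean (431), Neoproterozoic (461.2).
The third shortest is Neoarchean at 300 Myr.

Neoarchean, 300 million years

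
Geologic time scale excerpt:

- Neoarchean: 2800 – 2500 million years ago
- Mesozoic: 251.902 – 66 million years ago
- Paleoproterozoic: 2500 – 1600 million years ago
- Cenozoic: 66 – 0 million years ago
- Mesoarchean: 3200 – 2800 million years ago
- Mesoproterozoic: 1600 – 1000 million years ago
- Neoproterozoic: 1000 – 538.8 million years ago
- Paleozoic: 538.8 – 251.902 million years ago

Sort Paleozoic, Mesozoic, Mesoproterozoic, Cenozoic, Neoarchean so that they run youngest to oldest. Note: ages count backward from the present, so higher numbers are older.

Sorting by start age (ascending Ma, since larger Ma = older): Cenozoic start 66, Mesozoic start 251.902, Paleozoic start 538.8, Mesoproterozoic start 1600, Neoarchean start 2800.

Cenozoic, Mesozoic, Paleozoic, Mesoproterozoic, Neoarchean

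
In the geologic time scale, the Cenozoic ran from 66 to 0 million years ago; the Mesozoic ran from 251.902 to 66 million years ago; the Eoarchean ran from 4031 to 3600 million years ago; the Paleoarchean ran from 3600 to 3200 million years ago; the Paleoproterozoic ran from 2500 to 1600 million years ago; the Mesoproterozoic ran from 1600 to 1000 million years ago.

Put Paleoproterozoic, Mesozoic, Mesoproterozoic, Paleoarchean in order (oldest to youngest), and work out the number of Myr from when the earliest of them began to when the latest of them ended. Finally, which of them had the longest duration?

From the excerpt: Paleoproterozoic 2500–1600; Mesozoic 251.902–66; Mesoproterozoic 1600–1000; Paleoarchean 3600–3200 (Ma).
Larger Ma is earlier, so the oldest is Paleoarchean and the youngest is Mesozoic; oldest to youngest: Paleoarchean, Paleoproterozoic, Mesoproterozoic, Mesozoic.
Oldest start 3600 minus youngest end 66 gives 3534 Myr overall.
Individual lengths (start − end): Paleoarchean 400; Mesoproterozoic 600; Mesozoic 185.902; Paleoproterozoic 900. The largest is Paleoproterozoic at 900 Myr.

Paleoarchean → Paleoproterozoic → Mesoproterozoic → Mesozoic; total span 3534 Myr; longest is Paleoproterozoic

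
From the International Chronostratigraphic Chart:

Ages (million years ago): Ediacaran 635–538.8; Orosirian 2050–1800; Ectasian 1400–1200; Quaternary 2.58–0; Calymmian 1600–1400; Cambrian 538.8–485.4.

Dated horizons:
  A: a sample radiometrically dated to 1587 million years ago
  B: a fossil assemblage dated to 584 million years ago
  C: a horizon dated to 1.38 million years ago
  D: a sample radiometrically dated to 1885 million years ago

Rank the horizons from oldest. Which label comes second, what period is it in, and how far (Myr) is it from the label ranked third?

A, in the Calymmian; 1003 million years to B

Sorted oldest-first by Ma: D (1885), A (1587), B (584), C (1.38).
The second oldest is A at 1587 Ma, which lies in 1600–1400 Ma: the Calymmian.
The third oldest is B at 584 Ma; separation = |1587 − 584| = 1003 Myr.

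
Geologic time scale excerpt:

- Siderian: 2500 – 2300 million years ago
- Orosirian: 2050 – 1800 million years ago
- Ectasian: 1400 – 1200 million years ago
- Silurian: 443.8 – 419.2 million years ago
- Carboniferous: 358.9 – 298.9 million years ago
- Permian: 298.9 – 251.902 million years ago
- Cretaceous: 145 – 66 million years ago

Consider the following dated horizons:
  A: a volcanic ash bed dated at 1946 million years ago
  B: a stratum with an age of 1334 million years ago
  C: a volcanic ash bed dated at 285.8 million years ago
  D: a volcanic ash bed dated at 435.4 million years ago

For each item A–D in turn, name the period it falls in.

A — Orosirian; B — Ectasian; C — Permian; D — Silurian

Match each age against the start–end ranges in the excerpt: A = 1946 Ma → Orosirian (2050–1800); B = 1334 Ma → Ectasian (1400–1200); C = 285.8 Ma → Permian (298.9–251.902); D = 435.4 Ma → Silurian (443.8–419.2).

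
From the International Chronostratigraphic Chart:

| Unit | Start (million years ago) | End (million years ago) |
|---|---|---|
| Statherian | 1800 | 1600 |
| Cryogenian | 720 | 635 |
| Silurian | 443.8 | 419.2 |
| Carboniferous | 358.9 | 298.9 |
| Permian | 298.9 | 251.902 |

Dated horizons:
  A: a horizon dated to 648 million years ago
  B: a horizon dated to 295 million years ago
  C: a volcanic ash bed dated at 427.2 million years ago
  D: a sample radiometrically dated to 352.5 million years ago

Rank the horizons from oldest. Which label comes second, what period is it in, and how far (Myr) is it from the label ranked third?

Larger Ma means older, so oldest first: A 648 > C 427.2 > D 352.5 > B 295.
Counting 2 along gives C (427.2 Ma); the excerpt puts that inside the Silurian, 443.8–419.2 Ma.
Next in line is D (352.5 Ma), and 427.2 − 352.5 = 74.7 Myr.

C, in the Silurian; 74.7 million years to D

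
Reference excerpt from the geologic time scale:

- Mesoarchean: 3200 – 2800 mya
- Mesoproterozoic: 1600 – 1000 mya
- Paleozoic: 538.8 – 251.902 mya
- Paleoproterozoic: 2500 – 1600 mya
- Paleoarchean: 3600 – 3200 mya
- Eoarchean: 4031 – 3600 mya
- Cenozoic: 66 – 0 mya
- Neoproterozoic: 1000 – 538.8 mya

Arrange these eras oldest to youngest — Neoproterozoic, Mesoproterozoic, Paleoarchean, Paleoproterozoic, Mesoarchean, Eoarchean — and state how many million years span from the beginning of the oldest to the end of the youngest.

From the excerpt: Neoproterozoic 1000–538.8; Mesoproterozoic 1600–1000; Paleoarchean 3600–3200; Paleoproterozoic 2500–1600; Mesoarchean 3200–2800; Eoarchean 4031–3600 (Ma).
Larger Ma is earlier, so the oldest is Eoarchean and the youngest is Neoproterozoic; oldest to youngest: Eoarchean, Paleoarchean, Mesoarchean, Paleoproterozoic, Mesoproterozoic, Neoproterozoic.
Oldest start 4031 minus youngest end 538.8 gives 3492.2 Myr overall.

Eoarchean, Paleoarchean, Mesoarchean, Paleoproterozoic, Mesoproterozoic, Neoproterozoic; total span 3492.2 Myr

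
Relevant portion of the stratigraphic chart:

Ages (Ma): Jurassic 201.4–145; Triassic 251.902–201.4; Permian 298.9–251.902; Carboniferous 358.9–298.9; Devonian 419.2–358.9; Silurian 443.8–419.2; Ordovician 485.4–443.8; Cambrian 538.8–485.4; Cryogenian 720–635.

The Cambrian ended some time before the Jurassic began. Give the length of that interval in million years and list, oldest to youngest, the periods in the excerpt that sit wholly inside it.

End of Cambrian = 485.4 Ma; start of Jurassic = 201.4 Ma.
Gap = 485.4 − 201.4 = 284 Myr.
Periods wholly inside 485.4–201.4 Ma: Ordovician (485.4–443.8), Silurian (443.8–419.2), Devonian (419.2–358.9), Carboniferous (358.9–298.9), Permian (298.9–251.902), Triassic (251.902–201.4).

284 million years; Ordovician, Silurian, Devonian, Carboniferous, Permian, Triassic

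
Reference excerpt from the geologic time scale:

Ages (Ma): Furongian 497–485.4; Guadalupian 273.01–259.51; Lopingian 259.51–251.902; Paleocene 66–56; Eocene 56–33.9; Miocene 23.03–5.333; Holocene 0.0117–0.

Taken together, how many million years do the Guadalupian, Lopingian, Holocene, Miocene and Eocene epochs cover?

60.9167 million years

Duration is start − end for each: (273.01 − 259.51) + (259.51 − 251.902) + (0.0117 − 0) + (23.03 − 5.333) + (56 − 33.9).
That is 13.5 + 7.608 + 0.0117 + 17.697 + 22.1, which totals 60.9167 million years.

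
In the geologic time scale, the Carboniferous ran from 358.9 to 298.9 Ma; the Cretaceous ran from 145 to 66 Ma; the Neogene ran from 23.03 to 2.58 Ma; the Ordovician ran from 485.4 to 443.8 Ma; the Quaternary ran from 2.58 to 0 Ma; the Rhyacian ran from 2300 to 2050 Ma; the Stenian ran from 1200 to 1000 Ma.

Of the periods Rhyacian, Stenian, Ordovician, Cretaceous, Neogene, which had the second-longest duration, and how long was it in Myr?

Start − end for each: Rhyacian 2300 − 2050 = 250; Stenian 1200 − 1000 = 200; Ordovician 485.4 − 443.8 = 41.6; Cretaceous 145 − 66 = 79; Neogene 23.03 − 2.58 = 20.45.
Ranking these from longest: Rhyacian > Stenian > Cretaceous > Ordovician > Neogene.
Position 2 in that ranking is Stenian, which lasted 200 Myr.

Stenian, 200 million years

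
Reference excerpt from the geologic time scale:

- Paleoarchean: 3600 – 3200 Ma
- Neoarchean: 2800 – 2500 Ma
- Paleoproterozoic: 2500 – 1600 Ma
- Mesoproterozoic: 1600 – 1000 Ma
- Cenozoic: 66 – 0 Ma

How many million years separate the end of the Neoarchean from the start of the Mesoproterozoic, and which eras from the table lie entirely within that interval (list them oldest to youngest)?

The Neoarchean closes at 2500 Ma and the Mesoproterozoic opens at 1600 Ma, so the interval is 2500 − 1600 = 900 Myr.
An era fits inside if it starts at or after 2500 Ma and ends at or before 1600 Ma; oldest first that gives Paleoproterozoic.

900 million years; Paleoproterozoic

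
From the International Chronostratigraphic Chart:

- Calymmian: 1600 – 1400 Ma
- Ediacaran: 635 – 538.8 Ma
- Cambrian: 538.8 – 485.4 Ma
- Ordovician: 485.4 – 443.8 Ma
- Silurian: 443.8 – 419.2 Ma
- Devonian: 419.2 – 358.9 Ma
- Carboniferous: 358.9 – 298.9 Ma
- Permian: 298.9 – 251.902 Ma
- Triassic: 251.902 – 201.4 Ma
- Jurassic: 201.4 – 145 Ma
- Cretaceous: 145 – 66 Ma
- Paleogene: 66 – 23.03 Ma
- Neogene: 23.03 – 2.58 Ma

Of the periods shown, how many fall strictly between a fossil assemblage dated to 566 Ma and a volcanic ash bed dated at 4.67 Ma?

The older date is 566 Ma and the younger is 4.67 Ma.
Periods with start < 566 and end > 4.67 Ma: Cambrian (538.8–485.4), Ordovician (485.4–443.8), Silurian (443.8–419.2), Devonian (419.2–358.9), Carboniferous (358.9–298.9), Permian (298.9–251.902), Triassic (251.902–201.4), Jurassic (201.4–145), Cretaceous (145–66), Paleogene (66–23.03).
That is 10 complete periods.

10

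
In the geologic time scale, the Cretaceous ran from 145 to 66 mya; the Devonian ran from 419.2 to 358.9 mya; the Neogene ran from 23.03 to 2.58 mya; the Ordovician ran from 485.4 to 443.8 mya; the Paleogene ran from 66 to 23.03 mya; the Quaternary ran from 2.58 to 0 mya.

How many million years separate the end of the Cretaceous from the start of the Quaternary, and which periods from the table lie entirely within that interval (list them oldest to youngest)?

63.42 million years; Paleogene, Neogene

End of Cretaceous = 66 Ma; start of Quaternary = 2.58 Ma.
Gap = 66 − 2.58 = 63.42 Myr.
Periods wholly inside 66–2.58 Ma: Paleogene (66–23.03), Neogene (23.03–2.58).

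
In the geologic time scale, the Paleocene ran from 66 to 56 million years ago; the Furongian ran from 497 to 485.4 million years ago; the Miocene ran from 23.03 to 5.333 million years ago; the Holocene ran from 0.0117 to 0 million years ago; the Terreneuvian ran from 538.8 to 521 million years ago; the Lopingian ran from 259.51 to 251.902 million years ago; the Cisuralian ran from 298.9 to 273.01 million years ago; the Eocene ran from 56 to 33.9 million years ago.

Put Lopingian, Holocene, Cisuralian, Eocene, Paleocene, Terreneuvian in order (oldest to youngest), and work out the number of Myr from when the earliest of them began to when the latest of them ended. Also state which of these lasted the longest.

From the excerpt: Lopingian 259.51–251.902; Holocene 0.0117–0; Cisuralian 298.9–273.01; Eocene 56–33.9; Paleocene 66–56; Terreneuvian 538.8–521 (Ma).
Larger Ma is earlier, so the oldest is Terreneuvian and the youngest is Holocene; oldest to youngest: Terreneuvian, Cisuralian, Lopingian, Paleocene, Eocene, Holocene.
Oldest start 538.8 minus youngest end 0 gives 538.8 Myr overall.
Individual lengths (start − end): Holocene 0.0117; Lopingian 7.608; Eocene 22.1; Terreneuvian 17.8; Paleocene 10; Cisuralian 25.89. The largest is Cisuralian at 25.89 Myr.

Terreneuvian, Cisuralian, Lopingian, Paleocene, Eocene, Holocene; total span 538.8 Myr; longest is Cisuralian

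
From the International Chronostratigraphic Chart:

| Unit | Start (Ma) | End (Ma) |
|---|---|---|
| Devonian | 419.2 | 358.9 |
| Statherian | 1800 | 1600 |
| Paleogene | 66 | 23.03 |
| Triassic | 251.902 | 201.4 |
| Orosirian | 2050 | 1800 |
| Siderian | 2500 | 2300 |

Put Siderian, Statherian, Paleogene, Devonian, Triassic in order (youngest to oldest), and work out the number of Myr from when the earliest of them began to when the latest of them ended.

From the excerpt: Siderian 2500–2300; Statherian 1800–1600; Paleogene 66–23.03; Devonian 419.2–358.9; Triassic 251.902–201.4 (Ma).
Larger Ma is earlier, so the oldest is Siderian and the youngest is Paleogene; youngest to oldest: Paleogene, Triassic, Devonian, Statherian, Siderian.
Oldest start 2500 minus youngest end 23.03 gives 2476.97 Myr overall.

Paleogene → Triassic → Devonian → Statherian → Siderian; total span 2476.97 Myr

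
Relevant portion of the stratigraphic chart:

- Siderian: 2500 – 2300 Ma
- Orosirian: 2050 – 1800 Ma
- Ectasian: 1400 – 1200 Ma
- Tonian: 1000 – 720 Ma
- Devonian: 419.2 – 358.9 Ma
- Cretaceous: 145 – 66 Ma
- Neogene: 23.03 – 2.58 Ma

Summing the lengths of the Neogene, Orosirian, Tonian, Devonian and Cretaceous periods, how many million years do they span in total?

Each duration: Neogene = 20.45; Orosirian = 250; Tonian = 280; Devonian = 60.3; Cretaceous = 79.
Sum: 20.45 + 250 + 280 + 60.3 + 79 = 689.75 Myr.

689.75 million years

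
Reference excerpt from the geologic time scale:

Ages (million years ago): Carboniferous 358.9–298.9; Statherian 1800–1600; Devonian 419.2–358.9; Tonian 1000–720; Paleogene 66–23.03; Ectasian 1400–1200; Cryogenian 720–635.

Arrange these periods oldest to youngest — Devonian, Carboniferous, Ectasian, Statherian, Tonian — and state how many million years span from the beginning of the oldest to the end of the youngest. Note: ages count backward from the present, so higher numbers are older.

Statherian, Ectasian, Tonian, Devonian, Carboniferous; total span 1501.1 Myr

Start ages (Ma): Statherian 1800, Ectasian 1400, Tonian 1000, Devonian 419.2, Carboniferous 358.9.
Ordered oldest to youngest: Statherian, Ectasian, Tonian, Devonian, Carboniferous.
Span = 1800 − 298.9 = 1501.1 Myr.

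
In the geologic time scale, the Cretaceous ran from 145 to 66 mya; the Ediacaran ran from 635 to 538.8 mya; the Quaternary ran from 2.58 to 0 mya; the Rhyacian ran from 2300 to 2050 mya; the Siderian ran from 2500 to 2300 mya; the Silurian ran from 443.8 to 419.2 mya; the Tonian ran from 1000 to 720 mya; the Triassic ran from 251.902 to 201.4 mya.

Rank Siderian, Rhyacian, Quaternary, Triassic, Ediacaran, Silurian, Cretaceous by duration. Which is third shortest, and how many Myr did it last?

Triassic, 50.502 million years

Start − end for each: Siderian 2500 − 2300 = 200; Rhyacian 2300 − 2050 = 250; Quaternary 2.58 − 0 = 2.58; Triassic 251.902 − 201.4 = 50.502; Ediacaran 635 − 538.8 = 96.2; Silurian 443.8 − 419.2 = 24.6; Cretaceous 145 − 66 = 79.
Ranking these from shortest: Quaternary < Silurian < Triassic < Cretaceous < Ediacaran < Siderian < Rhyacian.
Position 3 in that ranking is Triassic, which lasted 50.502 Myr.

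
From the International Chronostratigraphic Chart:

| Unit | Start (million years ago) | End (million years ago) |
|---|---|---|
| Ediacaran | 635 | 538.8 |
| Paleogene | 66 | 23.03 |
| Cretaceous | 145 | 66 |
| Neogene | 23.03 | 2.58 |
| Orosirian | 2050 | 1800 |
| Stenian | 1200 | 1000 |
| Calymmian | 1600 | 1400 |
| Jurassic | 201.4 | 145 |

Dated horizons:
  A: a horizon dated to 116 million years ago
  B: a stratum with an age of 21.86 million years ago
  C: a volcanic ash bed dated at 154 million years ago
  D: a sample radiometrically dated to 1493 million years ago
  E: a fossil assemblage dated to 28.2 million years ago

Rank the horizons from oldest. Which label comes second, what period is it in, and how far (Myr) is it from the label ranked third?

C, in the Jurassic; 38 million years to A

Sorted oldest-first by Ma: D (1493), C (154), A (116), E (28.2), B (21.86).
The second oldest is C at 154 Ma, which lies in 201.4–145 Ma: the Jurassic.
The third oldest is A at 116 Ma; separation = |154 − 116| = 38 Myr.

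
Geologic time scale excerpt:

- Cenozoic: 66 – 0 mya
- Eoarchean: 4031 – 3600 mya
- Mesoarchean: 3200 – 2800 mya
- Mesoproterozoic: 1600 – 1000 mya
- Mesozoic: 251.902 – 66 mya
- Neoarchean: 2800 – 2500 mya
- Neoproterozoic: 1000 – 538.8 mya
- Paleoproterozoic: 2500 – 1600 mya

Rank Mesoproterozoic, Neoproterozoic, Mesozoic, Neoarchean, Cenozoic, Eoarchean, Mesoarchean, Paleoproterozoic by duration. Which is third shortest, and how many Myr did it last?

Start − end for each: Mesoproterozoic 1600 − 1000 = 600; Neoproterozoic 1000 − 538.8 = 461.2; Mesozoic 251.902 − 66 = 185.902; Neoarchean 2800 − 2500 = 300; Cenozoic 66 − 0 = 66; Eoarchean 4031 − 3600 = 431; Mesoarchean 3200 − 2800 = 400; Paleoproterozoic 2500 − 1600 = 900.
Ranking these from shortest: Cenozoic < Mesozoic < Neoarchean < Mesoarchean < Eoarchean < Neoproterozoic < Mesoproterozoic < Paleoproterozoic.
Position 3 in that ranking is Neoarchean, which lasted 300 Myr.

Neoarchean, 300 million years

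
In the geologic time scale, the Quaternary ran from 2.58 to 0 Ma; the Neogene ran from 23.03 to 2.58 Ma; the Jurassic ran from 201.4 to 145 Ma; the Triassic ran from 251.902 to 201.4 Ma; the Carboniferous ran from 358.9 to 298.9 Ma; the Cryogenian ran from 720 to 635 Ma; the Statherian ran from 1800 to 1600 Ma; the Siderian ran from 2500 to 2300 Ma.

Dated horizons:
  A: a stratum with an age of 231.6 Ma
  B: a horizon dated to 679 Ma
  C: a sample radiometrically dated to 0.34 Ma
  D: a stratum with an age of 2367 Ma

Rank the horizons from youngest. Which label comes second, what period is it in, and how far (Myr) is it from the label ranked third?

Sorted youngest-first by Ma: C (0.34), A (231.6), B (679), D (2367).
The second youngest is A at 231.6 Ma, which lies in 251.902–201.4 Ma: the Triassic.
The third youngest is B at 679 Ma; separation = |231.6 − 679| = 447.4 Myr.

A, in the Triassic; 447.4 million years to B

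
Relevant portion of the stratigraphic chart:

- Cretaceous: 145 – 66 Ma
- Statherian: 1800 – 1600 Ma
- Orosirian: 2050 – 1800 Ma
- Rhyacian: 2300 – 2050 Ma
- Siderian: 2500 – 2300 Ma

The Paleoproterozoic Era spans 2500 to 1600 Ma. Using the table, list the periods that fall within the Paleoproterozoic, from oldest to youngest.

Siderian, Rhyacian, Orosirian, Statherian

Periods with both bounds inside 2500–1600 Ma: Siderian (2500–2300), Rhyacian (2300–2050), Orosirian (2050–1800), Statherian (1800–1600).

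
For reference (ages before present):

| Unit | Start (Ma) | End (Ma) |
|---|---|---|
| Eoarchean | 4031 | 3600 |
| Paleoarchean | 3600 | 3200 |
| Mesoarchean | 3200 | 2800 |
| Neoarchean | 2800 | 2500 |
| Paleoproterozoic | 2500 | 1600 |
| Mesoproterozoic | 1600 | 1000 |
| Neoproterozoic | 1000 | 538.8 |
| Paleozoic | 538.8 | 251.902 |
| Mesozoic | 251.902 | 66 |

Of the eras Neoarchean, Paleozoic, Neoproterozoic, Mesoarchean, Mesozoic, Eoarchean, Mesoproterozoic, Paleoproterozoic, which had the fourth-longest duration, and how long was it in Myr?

Eoarchean, 431 million years

Durations: Neoarchean 300; Paleozoic 286.898; Neoproterozoic 461.2; Mesoarchean 400; Mesozoic 185.902; Eoarchean 431; Mesoproterozoic 600; Paleoproterozoic 900 Myr.
Sorted longest-first: Paleoproterozoic (900), Mesoproterozoic (600), Neoproterozoic (461.2), Eoarchean (431), Mesoarchean (400), Neoarchean (300), Paleozoic (286.898), Mesozoic (185.902).
The fourth longest is Eoarchean at 431 Myr.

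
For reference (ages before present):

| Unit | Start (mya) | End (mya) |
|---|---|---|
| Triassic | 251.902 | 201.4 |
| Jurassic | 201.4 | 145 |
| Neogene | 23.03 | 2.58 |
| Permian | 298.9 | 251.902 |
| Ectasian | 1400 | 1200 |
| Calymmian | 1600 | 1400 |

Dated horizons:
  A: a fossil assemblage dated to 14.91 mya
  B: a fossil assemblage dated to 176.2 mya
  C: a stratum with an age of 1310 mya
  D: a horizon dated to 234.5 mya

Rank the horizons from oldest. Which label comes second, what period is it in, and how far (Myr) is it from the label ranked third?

D, in the Triassic; 58.3 million years to B

Sorted oldest-first by Ma: C (1310), D (234.5), B (176.2), A (14.91).
The second oldest is D at 234.5 Ma, which lies in 251.902–201.4 Ma: the Triassic.
The third oldest is B at 176.2 Ma; separation = |234.5 − 176.2| = 58.3 Myr.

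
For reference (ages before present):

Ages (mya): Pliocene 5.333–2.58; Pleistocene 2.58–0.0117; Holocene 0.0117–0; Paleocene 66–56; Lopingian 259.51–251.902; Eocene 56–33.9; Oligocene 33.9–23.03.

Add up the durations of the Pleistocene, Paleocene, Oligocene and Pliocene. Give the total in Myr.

Each duration: Pleistocene = 2.5683; Paleocene = 10; Oligocene = 10.87; Pliocene = 2.753.
Sum: 2.5683 + 10 + 10.87 + 2.753 = 26.1913 Myr.

26.1913 million years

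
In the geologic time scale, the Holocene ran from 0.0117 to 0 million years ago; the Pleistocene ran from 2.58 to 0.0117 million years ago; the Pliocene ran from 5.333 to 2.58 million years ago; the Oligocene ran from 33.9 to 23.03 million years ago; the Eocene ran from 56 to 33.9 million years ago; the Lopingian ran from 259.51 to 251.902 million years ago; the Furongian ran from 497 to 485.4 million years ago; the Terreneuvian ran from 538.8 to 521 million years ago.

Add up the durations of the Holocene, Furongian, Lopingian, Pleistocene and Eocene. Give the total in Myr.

43.888 million years

Duration is start − end for each: (0.0117 − 0) + (497 − 485.4) + (259.51 − 251.902) + (2.58 − 0.0117) + (56 − 33.9).
That is 0.0117 + 11.6 + 7.608 + 2.5683 + 22.1, which totals 43.888 million years.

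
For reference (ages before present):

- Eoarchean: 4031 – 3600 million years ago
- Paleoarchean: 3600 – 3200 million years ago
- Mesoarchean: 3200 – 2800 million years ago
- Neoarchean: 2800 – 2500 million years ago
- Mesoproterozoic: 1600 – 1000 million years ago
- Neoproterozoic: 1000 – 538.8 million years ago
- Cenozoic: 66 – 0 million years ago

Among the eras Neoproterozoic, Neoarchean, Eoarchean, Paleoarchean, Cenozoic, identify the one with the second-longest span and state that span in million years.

Start − end for each: Neoproterozoic 1000 − 538.8 = 461.2; Neoarchean 2800 − 2500 = 300; Eoarchean 4031 − 3600 = 431; Paleoarchean 3600 − 3200 = 400; Cenozoic 66 − 0 = 66.
Ranking these from longest: Neoproterozoic > Eoarchean > Paleoarchean > Neoarchean > Cenozoic.
Position 2 in that ranking is Eoarchean, which lasted 431 Myr.

Eoarchean, 431 million years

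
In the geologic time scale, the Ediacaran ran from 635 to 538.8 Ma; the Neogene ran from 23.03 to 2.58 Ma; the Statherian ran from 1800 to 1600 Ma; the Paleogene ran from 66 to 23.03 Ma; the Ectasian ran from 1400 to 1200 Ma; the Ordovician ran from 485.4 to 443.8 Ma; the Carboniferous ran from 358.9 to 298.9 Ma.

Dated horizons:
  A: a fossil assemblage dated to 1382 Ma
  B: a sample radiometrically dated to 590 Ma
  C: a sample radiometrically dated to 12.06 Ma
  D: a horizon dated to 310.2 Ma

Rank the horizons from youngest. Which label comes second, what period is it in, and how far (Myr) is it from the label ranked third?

Smaller Ma means younger, so youngest first: C 12.06 < D 310.2 < B 590 < A 1382.
Counting 2 along gives D (310.2 Ma); the excerpt puts that inside the Carboniferous, 358.9–298.9 Ma.
Next in line is B (590 Ma), and 590 − 310.2 = 279.8 Myr.

D, in the Carboniferous; 279.8 million years to B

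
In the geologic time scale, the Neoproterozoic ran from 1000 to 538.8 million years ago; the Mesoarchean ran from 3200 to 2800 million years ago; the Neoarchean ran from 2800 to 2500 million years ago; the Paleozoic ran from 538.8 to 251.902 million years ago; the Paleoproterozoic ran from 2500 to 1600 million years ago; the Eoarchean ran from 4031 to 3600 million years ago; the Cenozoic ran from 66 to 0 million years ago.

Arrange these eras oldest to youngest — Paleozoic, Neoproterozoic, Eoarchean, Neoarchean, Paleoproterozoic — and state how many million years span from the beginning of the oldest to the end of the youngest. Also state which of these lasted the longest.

From the excerpt: Paleozoic 538.8–251.902; Neoproterozoic 1000–538.8; Eoarchean 4031–3600; Neoarchean 2800–2500; Paleoproterozoic 2500–1600 (Ma).
Larger Ma is earlier, so the oldest is Eoarchean and the youngest is Paleozoic; oldest to youngest: Eoarchean, Neoarchean, Paleoproterozoic, Neoproterozoic, Paleozoic.
Oldest start 4031 minus youngest end 251.902 gives 3779.098 Myr overall.
Individual lengths (start − end): Neoproterozoic 461.2; Neoarchean 300; Paleoproterozoic 900; Paleozoic 286.898; Eoarchean 431. The largest is Paleoproterozoic at 900 Myr.

Eoarchean → Neoarchean → Paleoproterozoic → Neoproterozoic → Paleozoic; total span 3779.098 Myr; longest is Paleoproterozoic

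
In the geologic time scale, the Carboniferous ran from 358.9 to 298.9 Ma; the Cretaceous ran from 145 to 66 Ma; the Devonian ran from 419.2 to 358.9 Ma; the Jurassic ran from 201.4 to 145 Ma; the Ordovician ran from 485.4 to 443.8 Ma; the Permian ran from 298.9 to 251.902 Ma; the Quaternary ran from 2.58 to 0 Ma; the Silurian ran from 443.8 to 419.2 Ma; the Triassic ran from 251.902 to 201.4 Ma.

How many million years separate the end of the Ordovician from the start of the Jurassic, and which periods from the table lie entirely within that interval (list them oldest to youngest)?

242.4 million years; Silurian, Devonian, Carboniferous, Permian, Triassic

The Ordovician closes at 443.8 Ma and the Jurassic opens at 201.4 Ma, so the interval is 443.8 − 201.4 = 242.4 Myr.
A period fits inside if it starts at or after 443.8 Ma and ends at or before 201.4 Ma; oldest first that gives Silurian, Devonian, Carboniferous, Permian, Triassic.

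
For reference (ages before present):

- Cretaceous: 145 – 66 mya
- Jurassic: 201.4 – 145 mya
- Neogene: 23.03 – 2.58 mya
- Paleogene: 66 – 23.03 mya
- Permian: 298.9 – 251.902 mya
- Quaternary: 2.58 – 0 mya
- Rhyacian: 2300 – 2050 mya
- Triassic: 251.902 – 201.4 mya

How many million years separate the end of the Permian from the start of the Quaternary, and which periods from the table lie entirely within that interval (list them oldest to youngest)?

The Permian closes at 251.902 Ma and the Quaternary opens at 2.58 Ma, so the interval is 251.902 − 2.58 = 249.322 Myr.
A period fits inside if it starts at or after 251.902 Ma and ends at or before 2.58 Ma; oldest first that gives Triassic, Jurassic, Cretaceous, Paleogene, Neogene.

249.322 million years; Triassic, Jurassic, Cretaceous, Paleogene, Neogene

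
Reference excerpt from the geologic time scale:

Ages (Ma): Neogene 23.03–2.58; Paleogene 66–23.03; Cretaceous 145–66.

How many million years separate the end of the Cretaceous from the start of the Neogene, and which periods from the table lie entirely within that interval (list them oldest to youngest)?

The Cretaceous closes at 66 Ma and the Neogene opens at 23.03 Ma, so the interval is 66 − 23.03 = 42.97 Myr.
A period fits inside if it starts at or after 66 Ma and ends at or before 23.03 Ma; oldest first that gives Paleogene.

42.97 million years; Paleogene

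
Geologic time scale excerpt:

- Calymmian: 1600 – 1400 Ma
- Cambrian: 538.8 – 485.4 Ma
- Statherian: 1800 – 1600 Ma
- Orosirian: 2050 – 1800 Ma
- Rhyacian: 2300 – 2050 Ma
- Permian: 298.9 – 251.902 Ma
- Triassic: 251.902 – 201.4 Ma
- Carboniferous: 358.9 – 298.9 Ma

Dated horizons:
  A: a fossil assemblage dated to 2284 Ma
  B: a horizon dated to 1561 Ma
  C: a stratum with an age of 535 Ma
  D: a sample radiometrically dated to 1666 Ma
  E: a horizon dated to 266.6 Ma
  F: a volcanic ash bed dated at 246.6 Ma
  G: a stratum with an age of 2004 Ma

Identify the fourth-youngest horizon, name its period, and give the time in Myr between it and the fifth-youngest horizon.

B, in the Calymmian; 105 million years to D

Sorted youngest-first by Ma: F (246.6), E (266.6), C (535), B (1561), D (1666), G (2004), A (2284).
The fourth youngest is B at 1561 Ma, which lies in 1600–1400 Ma: the Calymmian.
The fifth youngest is D at 1666 Ma; separation = |1561 − 1666| = 105 Myr.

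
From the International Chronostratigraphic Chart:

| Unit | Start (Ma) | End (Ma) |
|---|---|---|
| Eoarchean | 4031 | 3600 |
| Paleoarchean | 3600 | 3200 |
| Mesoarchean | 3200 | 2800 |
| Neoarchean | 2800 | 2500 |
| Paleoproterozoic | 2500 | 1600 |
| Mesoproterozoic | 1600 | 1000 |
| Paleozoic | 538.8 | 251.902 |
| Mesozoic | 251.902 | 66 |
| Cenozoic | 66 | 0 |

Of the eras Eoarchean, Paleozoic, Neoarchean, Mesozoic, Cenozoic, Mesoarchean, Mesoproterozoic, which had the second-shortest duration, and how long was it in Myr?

Durations: Eoarchean 431; Paleozoic 286.898; Neoarchean 300; Mesozoic 185.902; Cenozoic 66; Mesoarchean 400; Mesoproterozoic 600 Myr.
Sorted shortest-first: Cenozoic (66), Mesozoic (185.902), Paleozoic (286.898), Neoarchean (300), Mesoarchean (400), Eoarchean (431), Mesoproterozoic (600).
The second shortest is Mesozoic at 185.902 Myr.

Mesozoic, 185.902 million years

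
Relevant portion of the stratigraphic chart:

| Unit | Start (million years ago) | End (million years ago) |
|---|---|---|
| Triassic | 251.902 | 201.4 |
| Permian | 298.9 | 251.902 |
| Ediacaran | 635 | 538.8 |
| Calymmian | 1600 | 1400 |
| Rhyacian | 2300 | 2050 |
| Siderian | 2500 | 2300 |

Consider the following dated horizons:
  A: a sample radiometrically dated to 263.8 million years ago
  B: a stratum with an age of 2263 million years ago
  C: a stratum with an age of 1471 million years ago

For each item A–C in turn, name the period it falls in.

A: 263.8 Ma lies in 298.9–251.902 Ma, so Permian.
B: 2263 Ma lies in 2300–2050 Ma, so Rhyacian.
C: 1471 Ma lies in 1600–1400 Ma, so Calymmian.

A — Permian; B — Rhyacian; C — Calymmian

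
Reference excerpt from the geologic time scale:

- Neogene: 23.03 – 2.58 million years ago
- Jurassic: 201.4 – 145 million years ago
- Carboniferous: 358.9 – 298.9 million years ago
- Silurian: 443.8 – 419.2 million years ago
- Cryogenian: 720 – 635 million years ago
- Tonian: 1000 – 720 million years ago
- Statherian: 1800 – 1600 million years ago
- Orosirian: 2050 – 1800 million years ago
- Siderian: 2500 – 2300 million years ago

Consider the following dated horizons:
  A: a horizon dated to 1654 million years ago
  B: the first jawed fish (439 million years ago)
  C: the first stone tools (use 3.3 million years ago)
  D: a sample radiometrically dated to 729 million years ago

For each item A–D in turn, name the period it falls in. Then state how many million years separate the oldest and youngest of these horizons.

A — Statherian; B — Silurian; C — Neogene; D — Tonian; span 1650.7 million years

Match each age against the start–end ranges in the excerpt: A = 1654 Ma → Statherian (1800–1600); B = 439 Ma → Silurian (443.8–419.2); C = 3.3 Ma → Neogene (23.03–2.58); D = 729 Ma → Tonian (1000–720).
The largest age is 1654 Ma and the smallest is 3.3 Ma; their difference is 1650.7 Myr.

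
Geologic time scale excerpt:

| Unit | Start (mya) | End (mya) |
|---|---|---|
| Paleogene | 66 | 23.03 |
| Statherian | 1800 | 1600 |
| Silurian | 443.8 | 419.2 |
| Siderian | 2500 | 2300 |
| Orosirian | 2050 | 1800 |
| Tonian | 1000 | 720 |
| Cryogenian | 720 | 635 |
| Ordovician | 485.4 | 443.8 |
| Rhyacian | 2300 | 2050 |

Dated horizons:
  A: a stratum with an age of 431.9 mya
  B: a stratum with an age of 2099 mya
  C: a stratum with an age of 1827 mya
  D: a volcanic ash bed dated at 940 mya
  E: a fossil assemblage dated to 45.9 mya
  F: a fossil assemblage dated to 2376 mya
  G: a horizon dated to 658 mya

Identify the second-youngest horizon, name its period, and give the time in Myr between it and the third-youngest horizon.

Smaller Ma means younger, so youngest first: E 45.9 < A 431.9 < G 658 < D 940 < C 1827 < B 2099 < F 2376.
Counting 2 along gives A (431.9 Ma); the excerpt puts that inside the Silurian, 443.8–419.2 Ma.
Next in line is G (658 Ma), and 658 − 431.9 = 226.1 Myr.

A, in the Silurian; 226.1 million years to G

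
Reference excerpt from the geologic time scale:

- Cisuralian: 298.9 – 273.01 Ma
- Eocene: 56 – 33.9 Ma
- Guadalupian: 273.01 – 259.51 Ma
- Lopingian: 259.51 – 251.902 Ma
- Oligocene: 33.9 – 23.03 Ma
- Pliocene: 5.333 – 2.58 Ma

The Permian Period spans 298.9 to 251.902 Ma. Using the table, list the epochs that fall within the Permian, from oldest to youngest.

Cisuralian, Guadalupian, Lopingian

Epochs with both bounds inside 298.9–251.902 Ma: Cisuralian (298.9–273.01), Guadalupian (273.01–259.51), Lopingian (259.51–251.902).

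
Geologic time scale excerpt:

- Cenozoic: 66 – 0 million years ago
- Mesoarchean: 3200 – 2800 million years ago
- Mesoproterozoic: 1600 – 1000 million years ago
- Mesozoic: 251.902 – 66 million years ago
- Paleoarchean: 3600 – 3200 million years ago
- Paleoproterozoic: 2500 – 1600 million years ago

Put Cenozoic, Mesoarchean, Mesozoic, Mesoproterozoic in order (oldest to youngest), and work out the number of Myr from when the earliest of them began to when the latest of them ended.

From the excerpt: Cenozoic 66–0; Mesoarchean 3200–2800; Mesozoic 251.902–66; Mesoproterozoic 1600–1000 (Ma).
Larger Ma is earlier, so the oldest is Mesoarchean and the youngest is Cenozoic; oldest to youngest: Mesoarchean, Mesoproterozoic, Mesozoic, Cenozoic.
Oldest start 3200 minus youngest end 0 gives 3200 Myr overall.

Mesoarchean, Mesoproterozoic, Mesozoic, Cenozoic; total span 3200 Myr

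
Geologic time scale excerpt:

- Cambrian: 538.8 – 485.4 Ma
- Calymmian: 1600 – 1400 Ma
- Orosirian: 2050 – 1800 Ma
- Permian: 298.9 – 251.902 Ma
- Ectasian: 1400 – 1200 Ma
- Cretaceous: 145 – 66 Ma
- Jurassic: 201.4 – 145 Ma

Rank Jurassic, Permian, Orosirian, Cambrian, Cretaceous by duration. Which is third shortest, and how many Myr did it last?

Jurassic, 56.4 million years

Start − end for each: Jurassic 201.4 − 145 = 56.4; Permian 298.9 − 251.902 = 46.998; Orosirian 2050 − 1800 = 250; Cambrian 538.8 − 485.4 = 53.4; Cretaceous 145 − 66 = 79.
Ranking these from shortest: Permian < Cambrian < Jurassic < Cretaceous < Orosirian.
Position 3 in that ranking is Jurassic, which lasted 56.4 Myr.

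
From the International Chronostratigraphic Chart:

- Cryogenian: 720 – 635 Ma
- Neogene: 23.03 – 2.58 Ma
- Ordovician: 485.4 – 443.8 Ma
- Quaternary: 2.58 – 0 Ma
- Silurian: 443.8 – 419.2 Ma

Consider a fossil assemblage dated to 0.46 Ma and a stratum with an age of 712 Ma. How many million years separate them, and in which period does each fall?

Elapsed time: 712 − 0.46 = 711.54 Myr.
0.46 Ma lies within 2.58–0 Ma: Quaternary.
712 Ma lies within 720–635 Ma: Cryogenian.

711.54 million years apart; the first in the Quaternary, the second in the Cryogenian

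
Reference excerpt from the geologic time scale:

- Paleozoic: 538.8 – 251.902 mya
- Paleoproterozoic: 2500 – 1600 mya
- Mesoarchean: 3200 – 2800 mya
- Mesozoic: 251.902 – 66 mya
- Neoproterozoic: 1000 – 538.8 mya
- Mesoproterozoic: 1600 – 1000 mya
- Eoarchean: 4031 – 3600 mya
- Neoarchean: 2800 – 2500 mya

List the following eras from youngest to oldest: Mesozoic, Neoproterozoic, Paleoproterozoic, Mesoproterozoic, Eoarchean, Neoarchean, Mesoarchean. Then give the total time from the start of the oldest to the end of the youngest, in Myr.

Mesozoic → Neoproterozoic → Mesoproterozoic → Paleoproterozoic → Neoarchean → Mesoarchean → Eoarchean; total span 3965 Myr

From the excerpt: Mesozoic 251.902–66; Neoproterozoic 1000–538.8; Paleoproterozoic 2500–1600; Mesoproterozoic 1600–1000; Eoarchean 4031–3600; Neoarchean 2800–2500; Mesoarchean 3200–2800 (Ma).
Larger Ma is earlier, so the oldest is Eoarchean and the youngest is Mesozoic; youngest to oldest: Mesozoic, Neoproterozoic, Mesoproterozoic, Paleoproterozoic, Neoarchean, Mesoarchean, Eoarchean.
Oldest start 4031 minus youngest end 66 gives 3965 Myr overall.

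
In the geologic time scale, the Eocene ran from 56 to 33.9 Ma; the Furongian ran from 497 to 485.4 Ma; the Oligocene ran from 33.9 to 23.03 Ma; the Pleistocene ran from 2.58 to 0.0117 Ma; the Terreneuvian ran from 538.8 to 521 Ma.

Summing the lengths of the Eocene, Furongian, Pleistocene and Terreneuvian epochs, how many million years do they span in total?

54.0683 million years

Each duration: Eocene = 22.1; Furongian = 11.6; Pleistocene = 2.5683; Terreneuvian = 17.8.
Sum: 22.1 + 11.6 + 2.5683 + 17.8 = 54.0683 Myr.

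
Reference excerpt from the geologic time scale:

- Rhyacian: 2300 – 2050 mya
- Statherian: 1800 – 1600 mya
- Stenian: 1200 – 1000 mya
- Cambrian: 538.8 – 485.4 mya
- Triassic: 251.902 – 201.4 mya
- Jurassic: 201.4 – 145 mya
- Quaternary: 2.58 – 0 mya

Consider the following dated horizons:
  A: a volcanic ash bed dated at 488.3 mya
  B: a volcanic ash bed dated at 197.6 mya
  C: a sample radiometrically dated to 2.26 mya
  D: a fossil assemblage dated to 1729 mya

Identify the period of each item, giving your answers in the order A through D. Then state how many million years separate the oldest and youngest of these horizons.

A — Cambrian; B — Jurassic; C — Quaternary; D — Statherian; span 1726.74 million years

Match each age against the start–end ranges in the excerpt: A = 488.3 Ma → Cambrian (538.8–485.4); B = 197.6 Ma → Jurassic (201.4–145); C = 2.26 Ma → Quaternary (2.58–0); D = 1729 Ma → Statherian (1800–1600).
The largest age is 1729 Ma and the smallest is 2.26 Ma; their difference is 1726.74 Myr.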